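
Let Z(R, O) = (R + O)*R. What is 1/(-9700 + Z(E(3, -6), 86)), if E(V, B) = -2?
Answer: -1/9868 ≈ -0.00010134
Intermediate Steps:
Z(R, O) = R*(O + R) (Z(R, O) = (O + R)*R = R*(O + R))
1/(-9700 + Z(E(3, -6), 86)) = 1/(-9700 - 2*(86 - 2)) = 1/(-9700 - 2*84) = 1/(-9700 - 168) = 1/(-9868) = -1/9868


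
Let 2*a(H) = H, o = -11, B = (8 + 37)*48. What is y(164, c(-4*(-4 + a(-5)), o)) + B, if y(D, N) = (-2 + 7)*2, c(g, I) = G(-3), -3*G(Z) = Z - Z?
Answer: 2170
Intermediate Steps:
B = 2160 (B = 45*48 = 2160)
a(H) = H/2
G(Z) = 0 (G(Z) = -(Z - Z)/3 = -⅓*0 = 0)
c(g, I) = 0
y(D, N) = 10 (y(D, N) = 5*2 = 10)
y(164, c(-4*(-4 + a(-5)), o)) + B = 10 + 2160 = 2170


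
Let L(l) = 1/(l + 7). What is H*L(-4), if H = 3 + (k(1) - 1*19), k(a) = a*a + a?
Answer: -14/3 ≈ -4.6667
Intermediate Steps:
k(a) = a + a² (k(a) = a² + a = a + a²)
H = -14 (H = 3 + (1*(1 + 1) - 1*19) = 3 + (1*2 - 19) = 3 + (2 - 19) = 3 - 17 = -14)
L(l) = 1/(7 + l)
H*L(-4) = -14/(7 - 4) = -14/3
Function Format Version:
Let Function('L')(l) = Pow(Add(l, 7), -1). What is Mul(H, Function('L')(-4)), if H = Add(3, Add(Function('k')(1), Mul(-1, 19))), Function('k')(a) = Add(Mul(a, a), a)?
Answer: Rational(-14, 3) ≈ -4.6667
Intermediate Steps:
Function('k')(a) = Add(a, Pow(a, 2)) (Function('k')(a) = Add(Pow(a, 2), a) = Add(a, Pow(a, 2)))
H = -14 (H = Add(3, Add(Mul(1, Add(1, 1)), Mul(-1, 19))) = Add(3, Add(Mul(1, 2), -19)) = Add(3, Add(2, -19)) = Add(3, -17) = -14)
Function('L')(l) = Pow(Add(7, l), -1)
Mul(H, Function('L')(-4)) = Mul(-14, Pow(Add(7, -4), -1)) = Mul(-14, Pow(3, -1)) = Mul(-14, Rational(1, 3)) = Rational(-14, 3)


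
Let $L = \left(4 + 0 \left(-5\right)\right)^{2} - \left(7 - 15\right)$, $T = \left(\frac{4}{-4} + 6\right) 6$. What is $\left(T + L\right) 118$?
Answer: $6372$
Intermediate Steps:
$T = 30$ ($T = \left(4 \left(- \frac{1}{4}\right) + 6\right) 6 = \left(-1 + 6\right) 6 = 5 \cdot 6 = 30$)
$L = 24$ ($L = \left(4 + 0\right)^{2} - -8 = 4^{2} + 8 = 16 + 8 = 24$)
$\left(T + L\right) 118 = \left(30 + 24\right) 118 = 54 \cdot 118 = 6372$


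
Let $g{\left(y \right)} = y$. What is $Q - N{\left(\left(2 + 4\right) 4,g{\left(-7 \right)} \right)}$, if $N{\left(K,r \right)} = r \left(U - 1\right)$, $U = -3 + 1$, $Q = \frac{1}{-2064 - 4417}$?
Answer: $- \frac{136102}{6481} \approx -21.0$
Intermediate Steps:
$Q = - \frac{1}{6481}$ ($Q = \frac{1}{-6481} = - \frac{1}{6481} \approx -0.0001543$)
$U = -2$
$N{\left(K,r \right)} = - 3 r$ ($N{\left(K,r \right)} = r \left(-2 - 1\right) = r \left(-3\right) = - 3 r$)
$Q - N{\left(\left(2 + 4\right) 4,g{\left(-7 \right)} \right)} = - \frac{1}{6481} - \left(-3\right) \left(-7\right) = - \frac{1}{6481} - 21 = - \frac{136102}{6481}$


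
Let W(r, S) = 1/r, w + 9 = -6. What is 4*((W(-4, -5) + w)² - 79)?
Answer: 2457/4 ≈ 614.25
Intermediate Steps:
w = -15 (w = -9 - 6 = -15)
4*((W(-4, -5) + w)² - 79) = 4*((1/(-4) - 15)² - 79) = 4*((-¼ - 15)² - 79) = 4*((-61/4)² - 79) = 4*(3721/16 - 79) = 4*(2457/16) = 2457/4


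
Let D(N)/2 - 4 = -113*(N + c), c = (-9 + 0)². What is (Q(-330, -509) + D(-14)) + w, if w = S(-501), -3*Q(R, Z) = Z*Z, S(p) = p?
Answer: -305986/3 ≈ -1.0200e+5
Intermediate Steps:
c = 81 (c = (-9)² = 81)
Q(R, Z) = -Z²/3 (Q(R, Z) = -Z*Z/3 = -Z²/3)
D(N) = -18298 - 226*N (D(N) = 8 + 2*(-113*(N + 81)) = 8 + 2*(-113*(81 + N)) = 8 + 2*(-9153 - 113*N) = 8 + (-18306 - 226*N) = -18298 - 226*N)
w = -501
(Q(-330, -509) + D(-14)) + w = (-⅓*(-509)² + (-18298 - 226*(-14))) - 501 = (-⅓*259081 + (-18298 + 3164)) - 501 = (-259081/3 - 15134) - 501 = -304483/3 - 501 = -305986/3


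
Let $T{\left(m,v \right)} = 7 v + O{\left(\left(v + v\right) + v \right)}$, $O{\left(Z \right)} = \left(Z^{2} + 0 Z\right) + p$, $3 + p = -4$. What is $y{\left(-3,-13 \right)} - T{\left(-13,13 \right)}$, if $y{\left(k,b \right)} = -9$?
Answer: $-1614$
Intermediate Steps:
$p = -7$ ($p = -3 - 4 = -7$)
$O{\left(Z \right)} = -7 + Z^{2}$ ($O{\left(Z \right)} = \left(Z^{2} + 0 Z\right) - 7 = \left(Z^{2} + 0\right) - 7 = Z^{2} - 7 = -7 + Z^{2}$)
$T{\left(m,v \right)} = -7 + 7 v + 9 v^{2}$ ($T{\left(m,v \right)} = 7 v + \left(-7 + \left(\left(v + v\right) + v\right)^{2}\right) = 7 v + \left(-7 + \left(2 v + v\right)^{2}\right) = 7 v + \left(-7 + \left(3 v\right)^{2}\right) = 7 v + \left(-7 + 9 v^{2}\right) = -7 + 7 v + 9 v^{2}$)
$y{\left(-3,-13 \right)} - T{\left(-13,13 \right)} = -9 - \left(-7 + 7 \cdot 13 + 9 \cdot 13^{2}\right) = -9 - \left(-7 + 91 + 9 \cdot 169\right) = -9 - \left(-7 + 91 + 1521\right) = -9 - 1605 = -1614$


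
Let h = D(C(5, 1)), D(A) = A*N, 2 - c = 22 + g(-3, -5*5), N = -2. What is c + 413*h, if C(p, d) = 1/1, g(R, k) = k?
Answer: -821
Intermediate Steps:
C(p, d) = 1
c = 5 (c = 2 - (22 - 5*5) = 2 - (22 - 25) = 2 - 1*(-3) = 2 + 3 = 5)
D(A) = -2*A (D(A) = A*(-2) = -2*A)
h = -2 (h = -2*1 = -2)
c + 413*h = 5 + 413*(-2) = 5 - 826 = -821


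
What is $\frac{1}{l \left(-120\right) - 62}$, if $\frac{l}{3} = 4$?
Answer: $- \frac{1}{1502} \approx -0.00066578$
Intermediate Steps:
$l = 12$ ($l = 3 \cdot 4 = 12$)
$\frac{1}{l \left(-120\right) - 62} = \frac{1}{12 \left(-120\right) - 62} = \frac{1}{-1440 - 62} = \frac{1}{-1502} = - \frac{1}{1502}$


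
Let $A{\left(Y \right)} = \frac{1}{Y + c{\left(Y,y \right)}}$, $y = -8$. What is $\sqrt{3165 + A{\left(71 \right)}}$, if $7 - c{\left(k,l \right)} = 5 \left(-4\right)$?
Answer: $\frac{\sqrt{620342}}{14} \approx 56.258$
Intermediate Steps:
$c{\left(k,l \right)} = 27$ ($c{\left(k,l \right)} = 7 - 5 \left(-4\right) = 7 - -20 = 7 + 20 = 27$)
$A{\left(Y \right)} = \frac{1}{27 + Y}$ ($A{\left(Y \right)} = \frac{1}{Y + 27} = \frac{1}{27 + Y}$)
$\sqrt{3165 + A{\left(71 \right)}} = \sqrt{3165 + \frac{1}{27 + 71}} = \sqrt{3165 + \frac{1}{98}} = \sqrt{\frac{310171}{98}} = \frac{\sqrt{620342}}{14}$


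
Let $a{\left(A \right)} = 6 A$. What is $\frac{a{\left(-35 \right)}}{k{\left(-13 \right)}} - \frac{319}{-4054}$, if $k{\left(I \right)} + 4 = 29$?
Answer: $- \frac{168673}{20270} \approx -8.3213$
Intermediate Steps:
$k{\left(I \right)} = 25$ ($k{\left(I \right)} = -4 + 29 = 25$)
$\frac{a{\left(-35 \right)}}{k{\left(-13 \right)}} - \frac{319}{-4054} = \frac{6 \left(-35\right)}{25} - \frac{319}{-4054} = \left(-210\right) \frac{1}{25} - - \frac{319}{4054} = - \frac{42}{5} + \frac{319}{4054} = - \frac{168673}{20270}$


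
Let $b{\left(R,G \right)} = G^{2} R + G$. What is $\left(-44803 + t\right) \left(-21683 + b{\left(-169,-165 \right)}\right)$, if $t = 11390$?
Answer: $154464055549$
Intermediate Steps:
$b{\left(R,G \right)} = G + R G^{2}$ ($b{\left(R,G \right)} = R G^{2} + G = G + R G^{2}$)
$\left(-44803 + t\right) \left(-21683 + b{\left(-169,-165 \right)}\right) = \left(-44803 + 11390\right) \left(-21683 - 165 \left(1 - -27885\right)\right) = - 33413 \left(-21683 - 165 \left(1 + 27885\right)\right) = - 33413 \left(-21683 - 4601190\right) = \left(-33413\right) \left(-4622873\right) = 154464055549$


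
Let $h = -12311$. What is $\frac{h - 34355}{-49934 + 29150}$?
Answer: $\frac{23333}{10392} \approx 2.2453$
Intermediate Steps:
$\frac{h - 34355}{-49934 + 29150} = \frac{-12311 - 34355}{-49934 + 29150} = - \frac{46666}{-20784} = \left(-46666\right) \left(- \frac{1}{20784}\right) = \frac{23333}{10392}$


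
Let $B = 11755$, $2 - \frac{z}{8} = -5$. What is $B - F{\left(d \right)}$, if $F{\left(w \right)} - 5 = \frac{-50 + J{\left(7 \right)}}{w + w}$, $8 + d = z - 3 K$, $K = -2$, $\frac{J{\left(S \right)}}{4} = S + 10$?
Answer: $\frac{70499}{6} \approx 11750.0$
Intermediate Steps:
$z = 56$ ($z = 16 - -40 = 16 + 40 = 56$)
$J{\left(S \right)} = 40 + 4 S$ ($J{\left(S \right)} = 4 \left(S + 10\right) = 4 \left(10 + S\right) = 40 + 4 S$)
$d = 54$ ($d = -8 + \left(56 - -6\right) = -8 + \left(56 + 6\right) = -8 + 62 = 54$)
$F{\left(w \right)} = 5 + \frac{9}{w}$ ($F{\left(w \right)} = 5 + \frac{-50 + \left(40 + 4 \cdot 7\right)}{w + w} = 5 + \frac{-50 + \left(40 + 28\right)}{2 w} = 5 + \left(-50 + 68\right) \frac{1}{2 w} = 5 + 18 \frac{1}{2 w} = 5 + \frac{9}{w}$)
$B - F{\left(d \right)} = 11755 - \left(5 + \frac{9}{54}\right) = 11755 - \left(5 + 9 \cdot \frac{1}{54}\right) = 11755 - \left(5 + \frac{1}{6}\right) = 11755 - \frac{31}{6} = \frac{70499}{6}$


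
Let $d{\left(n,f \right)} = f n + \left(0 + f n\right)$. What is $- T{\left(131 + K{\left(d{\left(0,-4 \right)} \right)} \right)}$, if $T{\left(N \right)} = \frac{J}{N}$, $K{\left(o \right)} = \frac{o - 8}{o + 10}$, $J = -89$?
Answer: $\frac{445}{651} \approx 0.68356$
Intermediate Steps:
$d{\left(n,f \right)} = 2 f n$ ($d{\left(n,f \right)} = f n + f n = 2 f n$)
$K{\left(o \right)} = \frac{-8 + o}{10 + o}$
$T{\left(N \right)} = - \frac{89}{N}$
$- T{\left(131 + K{\left(d{\left(0,-4 \right)} \right)} \right)} = - \frac{-89}{131 + \frac{-8 + 2 \left(-4\right) 0}{10 + 2 \left(-4\right) 0}} = - \frac{-89}{131 + \frac{-8 + 0}{10 + 0}} = - \frac{-89}{131 + \frac{1}{10} \left(-8\right)} = - \frac{-89}{131 - \frac{4}{5}} = - \frac{-89}{\frac{651}{5}} = - \frac{\left(-89\right) 5}{651} = \left(-1\right) \left(- \frac{445}{651}\right) = \frac{445}{651}$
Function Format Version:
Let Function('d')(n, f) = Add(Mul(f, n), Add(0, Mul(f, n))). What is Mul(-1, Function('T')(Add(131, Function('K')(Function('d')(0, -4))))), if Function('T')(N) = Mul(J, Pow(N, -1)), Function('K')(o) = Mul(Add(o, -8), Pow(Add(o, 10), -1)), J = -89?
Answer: Rational(445, 651) ≈ 0.68356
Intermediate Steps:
Function('d')(n, f) = Mul(2, f, n) (Function('d')(n, f) = Add(Mul(f, n), Mul(f, n)) = Mul(2, f, n))
Function('K')(o) = Mul(Pow(Add(10, o), -1), Add(-8, o)) (Function('K')(o) = Mul(Add(-8, o), Pow(Add(10, o), -1)) = Mul(Pow(Add(10, o), -1), Add(-8, o)))
Function('T')(N) = Mul(-89, Pow(N, -1))
Mul(-1, Function('T')(Add(131, Function('K')(Function('d')(0, -4))))) = Mul(-1, Mul(-89, Pow(Add(131, Mul(Pow(Add(10, Mul(2, -4, 0)), -1), Add(-8, Mul(2, -4, 0)))), -1))) = Mul(-1, Mul(-89, Pow(Add(131, Mul(Pow(Add(10, 0), -1), Add(-8, 0))), -1))) = Mul(-1, Mul(-89, Pow(Add(131, Mul(Pow(10, -1), -8)), -1))) = Mul(-1, Mul(-89, Pow(Add(131, Mul(Rational(1, 10), -8)), -1))) = Mul(-1, Mul(-89, Pow(Add(131, Rational(-4, 5)), -1))) = Mul(-1, Mul(-89, Pow(Rational(651, 5), -1))) = Mul(-1, Mul(-89, Rational(5, 651))) = Mul(-1, Rational(-445, 651)) = Rational(445, 651)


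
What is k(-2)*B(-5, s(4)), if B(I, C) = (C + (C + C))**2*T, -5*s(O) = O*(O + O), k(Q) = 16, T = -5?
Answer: -147456/5 ≈ -29491.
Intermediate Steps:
s(O) = -2*O**2/5 (s(O) = -O*(O + O)/5 = -O*2*O/5 = -2*O**2/5)
B(I, C) = -45*C**2 (B(I, C) = (C + (C + C))**2*(-5) = (C + 2*C)**2*(-5) = (3*C)**2*(-5) = (9*C**2)*(-5) = -45*C**2)
k(-2)*B(-5, s(4)) = 16*(-45*(-2/5*4**2)**2) = 16*(-45*(-2/5*16)**2) = 16*(-45*(-32/5)**2) = 16*(-45*1024/25) = 16*(-9216/5) = -147456/5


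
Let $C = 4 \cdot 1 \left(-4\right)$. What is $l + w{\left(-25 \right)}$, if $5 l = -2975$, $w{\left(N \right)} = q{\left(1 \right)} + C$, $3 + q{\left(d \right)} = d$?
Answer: $-613$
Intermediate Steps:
$C = -16$ ($C = 4 \left(-4\right) = -16$)
$q{\left(d \right)} = -3 + d$
$w{\left(N \right)} = -18$ ($w{\left(N \right)} = \left(-3 + 1\right) - 16 = -2 - 16 = -18$)
$l = -595$ ($l = \frac{1}{5} \left(-2975\right) = -595$)
$l + w{\left(-25 \right)} = -595 - 18 = -613$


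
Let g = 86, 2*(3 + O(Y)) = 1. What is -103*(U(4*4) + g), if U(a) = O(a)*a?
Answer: -4738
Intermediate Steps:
O(Y) = -5/2 (O(Y) = -3 + (1/2)*1 = -3 + 1/2 = -5/2)
U(a) = -5*a/2
-103*(U(4*4) + g) = -103*(-10*4 + 86) = -103*(-5/2*16 + 86) = -103*(-40 + 86) = -103*46 = -4738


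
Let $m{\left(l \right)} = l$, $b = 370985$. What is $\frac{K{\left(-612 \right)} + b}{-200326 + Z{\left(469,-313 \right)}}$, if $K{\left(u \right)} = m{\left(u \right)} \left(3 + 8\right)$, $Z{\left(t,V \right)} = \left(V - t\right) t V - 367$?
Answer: $\frac{364253}{114594561} \approx 0.0031786$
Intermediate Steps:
$Z{\left(t,V \right)} = -367 + V t \left(V - t\right)$ ($Z{\left(t,V \right)} = t \left(V - t\right) V - 367 = V t \left(V - t\right) - 367 = -367 + V t \left(V - t\right)$)
$K{\left(u \right)} = 11 u$ ($K{\left(u \right)} = u \left(3 + 8\right) = u 11 = 11 u$)
$\frac{K{\left(-612 \right)} + b}{-200326 + Z{\left(469,-313 \right)}} = \frac{11 \left(-612\right) + 370985}{-200326 - \left(367 - 68847793 - 45947461\right)} = \frac{-6732 + 370985}{-200326 - \left(-45947094 - 68847793\right)} = \frac{364253}{-200326 + \left(-367 + 45947461 + 68847793\right)} = \frac{364253}{-200326 + 114794887} = \frac{364253}{114594561}$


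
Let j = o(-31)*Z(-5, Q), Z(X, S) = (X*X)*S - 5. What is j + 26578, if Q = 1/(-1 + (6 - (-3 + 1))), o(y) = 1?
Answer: 186036/7 ≈ 26577.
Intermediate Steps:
Q = ⅐ (Q = 1/(-1 + (6 - 1*(-2))) = 1/(-1 + (6 + 2)) = 1/(-1 + 8) = 1/7 = ⅐ ≈ 0.14286)
Z(X, S) = -5 + S*X² (Z(X, S) = X²*S - 5 = S*X² - 5 = -5 + S*X²)
j = -10/7 (j = 1*(-5 + (⅐)*(-5)²) = 1*(-5 + (⅐)*25) = 1*(-5 + 25/7) = 1*(-10/7) = -10/7 ≈ -1.4286)
j + 26578 = -10/7 + 26578 = 186036/7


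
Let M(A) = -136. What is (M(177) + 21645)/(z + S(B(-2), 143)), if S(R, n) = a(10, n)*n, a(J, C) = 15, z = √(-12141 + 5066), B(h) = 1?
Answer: 9227361/921620 - 21509*I*√283/921620 ≈ 10.012 - 0.39261*I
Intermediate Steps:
z = 5*I*√283 (z = √(-7075) = 5*I*√283 ≈ 84.113*I)
S(R, n) = 15*n
(M(177) + 21645)/(z + S(B(-2), 143)) = (-136 + 21645)/(5*I*√283 + 15*143) = 21509/(5*I*√283 + 2145) = 21509/(2145 + 5*I*√283)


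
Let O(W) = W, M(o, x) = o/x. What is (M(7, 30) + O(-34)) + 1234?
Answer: 36007/30 ≈ 1200.2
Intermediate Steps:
(M(7, 30) + O(-34)) + 1234 = (7/30 - 34) + 1234 = -1013/30 + 1234 = 36007/30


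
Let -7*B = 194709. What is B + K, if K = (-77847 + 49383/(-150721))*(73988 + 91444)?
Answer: -13587387891244869/1055047 ≈ -1.2878e+10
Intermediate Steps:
K = -1941051220644240/150721 (K = (-77847 + 49383*(-1/150721))*165432 = (-77847 - 49383/150721)*165432 = -11733227070/150721*165432 = -1941051220644240/150721 ≈ -1.2878e+10)
B = -194709/7 (B = -1/7*194709 = -194709/7 ≈ -27816.)
B + K = -194709/7 - 1941051220644240/150721 = -13587387891244869/1055047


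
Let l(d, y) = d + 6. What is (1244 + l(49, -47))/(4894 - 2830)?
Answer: 433/688 ≈ 0.62936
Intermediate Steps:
l(d, y) = 6 + d
(1244 + l(49, -47))/(4894 - 2830) = (1244 + (6 + 49))/(4894 - 2830) = (1244 + 55)/2064 = 1299*(1/2064) = 433/688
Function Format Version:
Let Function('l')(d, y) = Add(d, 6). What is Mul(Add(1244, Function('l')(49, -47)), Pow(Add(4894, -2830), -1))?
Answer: Rational(433, 688) ≈ 0.62936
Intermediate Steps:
Function('l')(d, y) = Add(6, d)
Mul(Add(1244, Function('l')(49, -47)), Pow(Add(4894, -2830), -1)) = Mul(Add(1244, Add(6, 49)), Pow(Add(4894, -2830), -1)) = Mul(Add(1244, 55), Pow(2064, -1)) = Mul(1299, Rational(1, 2064)) = Rational(433, 688)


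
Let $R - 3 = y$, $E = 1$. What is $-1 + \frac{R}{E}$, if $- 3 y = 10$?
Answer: $- \frac{4}{3} \approx -1.3333$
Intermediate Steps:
$y = - \frac{10}{3}$ ($y = \left(- \frac{1}{3}\right) 10 = - \frac{10}{3} \approx -3.3333$)
$R = - \frac{1}{3}$ ($R = 3 - \frac{10}{3} = - \frac{1}{3} \approx -0.33333$)
$-1 + \frac{R}{E} = -1 - \frac{1}{3 \cdot 1} = -1 - \frac{1}{3} = - \frac{4}{3}$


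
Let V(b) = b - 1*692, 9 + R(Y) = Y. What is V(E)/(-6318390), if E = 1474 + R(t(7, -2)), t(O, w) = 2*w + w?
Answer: -59/486030 ≈ -0.00012139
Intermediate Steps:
t(O, w) = 3*w
R(Y) = -9 + Y
E = 1459 (E = 1474 + (-9 + 3*(-2)) = 1474 + (-9 - 6) = 1474 - 15 = 1459)
V(b) = -692 + b (V(b) = b - 692 = -692 + b)
V(E)/(-6318390) = (-692 + 1459)/(-6318390) = 767*(-1/6318390) = -59/486030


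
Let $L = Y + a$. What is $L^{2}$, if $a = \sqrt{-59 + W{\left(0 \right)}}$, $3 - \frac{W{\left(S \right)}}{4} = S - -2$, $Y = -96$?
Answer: $\left(96 - i \sqrt{55}\right)^{2} \approx 9161.0 - 1423.9 i$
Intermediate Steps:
$W{\left(S \right)} = 4 - 4 S$ ($W{\left(S \right)} = 12 - 4 \left(S - -2\right) = 12 - 4 \left(S + 2\right) = 12 - 4 \left(2 + S\right) = 12 - \left(8 + 4 S\right) = 4 - 4 S$)
$a = i \sqrt{55}$ ($a = \sqrt{-59 + \left(4 - 0\right)} = \sqrt{-59 + \left(4 + 0\right)} = \sqrt{-59 + 4} = \sqrt{-55} = i \sqrt{55} \approx 7.4162 i$)
$L = -96 + i \sqrt{55} \approx -96.0 + 7.4162 i$
$L^{2} = \left(-96 + i \sqrt{55}\right)^{2}$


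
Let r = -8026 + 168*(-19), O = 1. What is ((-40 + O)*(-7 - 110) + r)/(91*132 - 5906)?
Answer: -6655/6106 ≈ -1.0899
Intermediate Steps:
r = -11218 (r = -8026 - 3192 = -11218)
((-40 + O)*(-7 - 110) + r)/(91*132 - 5906) = ((-40 + 1)*(-7 - 110) - 11218)/(91*132 - 5906) = (-39*(-117) - 11218)/(12012 - 5906) = (4563 - 11218)/6106 = -6655*1/6106 = -6655/6106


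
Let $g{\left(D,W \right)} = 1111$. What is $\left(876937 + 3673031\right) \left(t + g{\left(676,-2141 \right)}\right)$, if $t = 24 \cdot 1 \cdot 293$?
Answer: $37050389424$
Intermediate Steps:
$t = 7032$ ($t = 24 \cdot 293 = 7032$)
$\left(876937 + 3673031\right) \left(t + g{\left(676,-2141 \right)}\right) = \left(876937 + 3673031\right) \left(7032 + 1111\right) = 4549968 \cdot 8143 = 37050389424$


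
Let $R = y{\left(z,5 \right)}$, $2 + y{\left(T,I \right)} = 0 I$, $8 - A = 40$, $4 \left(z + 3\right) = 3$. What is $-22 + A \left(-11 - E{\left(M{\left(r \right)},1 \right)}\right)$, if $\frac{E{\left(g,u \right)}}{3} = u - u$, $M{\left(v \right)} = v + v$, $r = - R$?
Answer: $330$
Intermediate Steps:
$z = - \frac{9}{4}$ ($z = -3 + \frac{1}{4} \cdot 3 = -3 + \frac{3}{4} = - \frac{9}{4} \approx -2.25$)
$A = -32$ ($A = 8 - 40 = -32$)
$y{\left(T,I \right)} = -2$ ($y{\left(T,I \right)} = -2 + 0 I = -2 + 0 = -2$)
$R = -2$
$r = 2$ ($r = \left(-1\right) \left(-2\right) = 2$)
$M{\left(v \right)} = 2 v$
$E{\left(g,u \right)} = 0$ ($E{\left(g,u \right)} = 3 \left(u - u\right) = 3 \cdot 0 = 0$)
$-22 + A \left(-11 - E{\left(M{\left(r \right)},1 \right)}\right) = -22 - 32 \left(-11 - 0\right) = -22 - 32 \left(-11 + 0\right) = -22 - -352 = -22 + 352 = 330$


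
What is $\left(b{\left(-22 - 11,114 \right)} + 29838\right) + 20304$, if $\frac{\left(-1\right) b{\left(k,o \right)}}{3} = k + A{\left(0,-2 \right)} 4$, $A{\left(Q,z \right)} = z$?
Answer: $50265$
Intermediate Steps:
$b{\left(k,o \right)} = 24 - 3 k$ ($b{\left(k,o \right)} = - 3 \left(k - 8\right) = - 3 \left(-8 + k\right) = 24 - 3 k$)
$\left(b{\left(-22 - 11,114 \right)} + 29838\right) + 20304 = \left(\left(24 - 3 \left(-22 - 11\right)\right) + 29838\right) + 20304 = \left(\left(24 - -99\right) + 29838\right) + 20304 = \left(\left(24 + 99\right) + 29838\right) + 20304 = \left(123 + 29838\right) + 20304 = 29961 + 20304 = 50265$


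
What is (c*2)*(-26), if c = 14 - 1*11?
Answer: -156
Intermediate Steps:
c = 3 (c = 14 - 11 = 3)
(c*2)*(-26) = (3*2)*(-26) = 6*(-26) = -156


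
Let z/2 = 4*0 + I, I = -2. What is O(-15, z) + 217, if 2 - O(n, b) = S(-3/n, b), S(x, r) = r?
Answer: 223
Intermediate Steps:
z = -4 (z = 2*(4*0 - 2) = 2*(0 - 2) = 2*(-2) = -4)
O(n, b) = 2 - b
O(-15, z) + 217 = (2 - 1*(-4)) + 217 = (2 + 4) + 217 = 6 + 217 = 223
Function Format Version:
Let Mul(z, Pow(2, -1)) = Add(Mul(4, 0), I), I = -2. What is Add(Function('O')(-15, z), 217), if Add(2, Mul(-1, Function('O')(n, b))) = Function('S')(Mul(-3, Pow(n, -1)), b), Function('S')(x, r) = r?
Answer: 223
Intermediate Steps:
z = -4 (z = Mul(2, Add(Mul(4, 0), -2)) = Mul(2, Add(0, -2)) = Mul(2, -2) = -4)
Function('O')(n, b) = Add(2, Mul(-1, b))
Add(Function('O')(-15, z), 217) = Add(Add(2, Mul(-1, -4)), 217) = Add(Add(2, 4), 217) = Add(6, 217) = 223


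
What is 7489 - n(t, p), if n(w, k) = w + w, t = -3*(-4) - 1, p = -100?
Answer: 7467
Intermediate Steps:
t = 11 (t = 12 - 1 = 11)
n(w, k) = 2*w
7489 - n(t, p) = 7489 - 2*11 = 7489 - 1*22 = 7489 - 22 = 7467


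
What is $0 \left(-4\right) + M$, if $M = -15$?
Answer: $-15$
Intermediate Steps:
$0 \left(-4\right) + M = 0 \left(-4\right) - 15 = 0 - 15 = -15$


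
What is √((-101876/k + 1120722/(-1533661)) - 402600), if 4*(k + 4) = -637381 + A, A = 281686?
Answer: I*√119819267934529199221369225858/545540087971 ≈ 634.51*I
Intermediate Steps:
k = -355711/4 (k = -4 + (-637381 + 281686)/4 = -4 + (¼)*(-355695) = -4 - 355695/4 = -355711/4 ≈ -88928.)
√((-101876/k + 1120722/(-1533661)) - 402600) = √((-101876/(-355711/4) + 1120722/(-1533661)) - 402600) = √((-101876*(-4/355711) + 1120722*(-1/1533661)) - 402600) = √((407504/355711 - 1120722/1533661) - 402600) = √(226319848802/545540087971 - 402600) = √(-219634213097275798/545540087971) = I*√119819267934529199221369225858/545540087971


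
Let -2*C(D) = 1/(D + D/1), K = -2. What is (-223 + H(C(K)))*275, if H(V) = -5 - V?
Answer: -501875/8 ≈ -62734.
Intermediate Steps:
C(D) = -1/(4*D) (C(D) = -1/(2*(D + D/1)) = -1/(2*(D + D*1)) = -1/(2*(D + D)) = -1/(2*D)/2 = -1/(4*D))
(-223 + H(C(K)))*275 = (-223 + (-5 - (-1)/(4*(-2))))*275 = (-223 + (-5 - (-1)*(-1)/(4*2)))*275 = (-223 + (-5 - 1*⅛))*275 = (-223 + (-5 - ⅛))*275 = (-223 - 41/8)*275 = -1825/8*275 = -501875/8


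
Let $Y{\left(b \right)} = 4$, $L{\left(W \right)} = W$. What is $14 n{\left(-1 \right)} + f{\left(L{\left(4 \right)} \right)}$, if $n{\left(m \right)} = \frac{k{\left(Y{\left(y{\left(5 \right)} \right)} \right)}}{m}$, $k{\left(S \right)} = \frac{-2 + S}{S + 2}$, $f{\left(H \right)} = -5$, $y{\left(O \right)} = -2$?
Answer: $- \frac{29}{3} \approx -9.6667$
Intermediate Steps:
$k{\left(S \right)} = \frac{-2 + S}{2 + S}$
$n{\left(m \right)} = \frac{1}{3 m}$ ($n{\left(m \right)} = \frac{\frac{1}{2 + 4} \left(-2 + 4\right)}{m} = \frac{\frac{1}{6} \cdot 2}{m} = \frac{1}{3 m}$)
$14 n{\left(-1 \right)} + f{\left(L{\left(4 \right)} \right)} = 14 \frac{1}{3 \left(-1\right)} - 5 = 14 \cdot \frac{1}{3} \left(-1\right) - 5 = 14 \left(- \frac{1}{3}\right) - 5 = - \frac{14}{3} - 5 = - \frac{29}{3}$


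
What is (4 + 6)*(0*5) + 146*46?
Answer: 6716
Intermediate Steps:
(4 + 6)*(0*5) + 146*46 = 10*0 + 6716 = 0 + 6716 = 6716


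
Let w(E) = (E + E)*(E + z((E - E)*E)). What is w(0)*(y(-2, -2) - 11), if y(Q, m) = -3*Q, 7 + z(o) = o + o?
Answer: 0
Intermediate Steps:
z(o) = -7 + 2*o (z(o) = -7 + (o + o) = -7 + 2*o)
w(E) = 2*E*(-7 + E) (w(E) = (E + E)*(E + (-7 + 2*((E - E)*E))) = (2*E)*(E + (-7 + 2*(0*E))) = (2*E)*(E + (-7 + 2*0)) = (2*E)*(E + (-7 + 0)) = (2*E)*(E - 7) = (2*E)*(-7 + E) = 2*E*(-7 + E))
w(0)*(y(-2, -2) - 11) = (2*0*(-7 + 0))*(-3*(-2) - 11) = (2*0*(-7))*(6 - 11) = 0*(-5) = 0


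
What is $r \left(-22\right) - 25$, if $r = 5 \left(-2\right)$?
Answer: $195$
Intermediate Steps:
$r = -10$
$r \left(-22\right) - 25 = \left(-10\right) \left(-22\right) - 25 = 220 - 25 = 195$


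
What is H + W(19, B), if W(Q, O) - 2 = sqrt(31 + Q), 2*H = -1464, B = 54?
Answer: -730 + 5*sqrt(2) ≈ -722.93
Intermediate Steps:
H = -732 (H = (1/2)*(-1464) = -732)
W(Q, O) = 2 + sqrt(31 + Q)
H + W(19, B) = -732 + (2 + sqrt(31 + 19)) = -732 + (2 + sqrt(50)) = -732 + (2 + 5*sqrt(2)) = -730 + 5*sqrt(2)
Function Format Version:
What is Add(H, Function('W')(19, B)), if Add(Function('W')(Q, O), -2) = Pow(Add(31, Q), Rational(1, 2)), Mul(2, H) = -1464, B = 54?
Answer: Add(-730, Mul(5, Pow(2, Rational(1, 2)))) ≈ -722.93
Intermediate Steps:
H = -732 (H = Mul(Rational(1, 2), -1464) = -732)
Function('W')(Q, O) = Add(2, Pow(Add(31, Q), Rational(1, 2)))
Add(H, Function('W')(19, B)) = Add(-732, Add(2, Pow(Add(31, 19), Rational(1, 2)))) = Add(-732, Add(2, Pow(50, Rational(1, 2)))) = Add(-732, Add(2, Mul(5, Pow(2, Rational(1, 2))))) = Add(-730, Mul(5, Pow(2, Rational(1, 2))))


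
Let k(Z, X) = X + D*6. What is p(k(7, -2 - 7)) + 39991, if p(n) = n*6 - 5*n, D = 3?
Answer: 40000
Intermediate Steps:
k(Z, X) = 18 + X (k(Z, X) = X + 3*6 = X + 18 = 18 + X)
p(n) = n (p(n) = 6*n - 5*n = n)
p(k(7, -2 - 7)) + 39991 = (18 + (-2 - 7)) + 39991 = (18 - 9) + 39991 = 9 + 39991 = 40000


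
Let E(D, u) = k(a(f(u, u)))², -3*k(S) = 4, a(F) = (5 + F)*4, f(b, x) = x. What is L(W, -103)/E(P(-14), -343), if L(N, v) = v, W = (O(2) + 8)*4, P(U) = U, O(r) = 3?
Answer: -927/16 ≈ -57.938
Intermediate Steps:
a(F) = 20 + 4*F
k(S) = -4/3 (k(S) = -⅓*4 = -4/3)
W = 44 (W = (3 + 8)*4 = 11*4 = 44)
E(D, u) = 16/9 (E(D, u) = (-4/3)² = 16/9)
L(W, -103)/E(P(-14), -343) = -103/16/9 = -103*9/16 = -927/16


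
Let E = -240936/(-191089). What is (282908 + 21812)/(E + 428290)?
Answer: 29114320040/40920874373 ≈ 0.71148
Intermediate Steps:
E = 240936/191089 (E = -240936*(-1/191089) = 240936/191089 ≈ 1.2609)
(282908 + 21812)/(E + 428290) = (282908 + 21812)/(240936/191089 + 428290) = 304720/(81841748746/191089) = 304720*(191089/81841748746) = 29114320040/40920874373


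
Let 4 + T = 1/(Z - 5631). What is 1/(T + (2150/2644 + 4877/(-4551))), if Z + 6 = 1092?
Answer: -9114879330/38817452329 ≈ -0.23481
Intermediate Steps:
Z = 1086 (Z = -6 + 1092 = 1086)
T = -18181/4545 (T = -4 + 1/(1086 - 5631) = -4 + 1/(-4545) = -4 - 1/4545 = -18181/4545 ≈ -4.0002)
1/(T + (2150/2644 + 4877/(-4551))) = 1/(-18181/4545 + (2150/2644 + 4877/(-4551))) = 1/(-18181/4545 + (2150*(1/2644) + 4877*(-1/4551))) = 1/(-18181/4545 + (1075/1322 - 4877/4551)) = 1/(-18181/4545 - 1555069/6016422) = 1/(-38817452329/9114879330) = -9114879330/38817452329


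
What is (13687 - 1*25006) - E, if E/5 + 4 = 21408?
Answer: -118339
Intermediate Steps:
E = 107020 (E = -20 + 5*21408 = -20 + 107040 = 107020)
(13687 - 1*25006) - E = (13687 - 1*25006) - 1*107020 = (13687 - 25006) - 107020 = -11319 - 107020 = -118339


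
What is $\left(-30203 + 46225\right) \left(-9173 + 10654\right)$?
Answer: $23728582$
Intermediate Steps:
$\left(-30203 + 46225\right) \left(-9173 + 10654\right) = 16022 \cdot 1481 = 23728582$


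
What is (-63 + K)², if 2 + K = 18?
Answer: 2209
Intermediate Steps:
K = 16 (K = -2 + 18 = 16)
(-63 + K)² = (-63 + 16)² = (-47)² = 2209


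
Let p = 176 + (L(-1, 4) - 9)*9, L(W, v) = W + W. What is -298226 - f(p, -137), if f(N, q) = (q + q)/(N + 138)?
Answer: -64118316/215 ≈ -2.9822e+5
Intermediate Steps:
L(W, v) = 2*W
p = 77 (p = 176 + (2*(-1) - 9)*9 = 176 + (-2 - 9)*9 = 176 - 11*9 = 176 - 99 = 77)
f(N, q) = 2*q/(138 + N) (f(N, q) = (2*q)/(138 + N) = 2*q/(138 + N))
-298226 - f(p, -137) = -298226 - 2*(-137)/(138 + 77) = -298226 - 2*(-137)/215 = -298226 - 1*(-274/215) = -298226 + 274/215 = -64118316/215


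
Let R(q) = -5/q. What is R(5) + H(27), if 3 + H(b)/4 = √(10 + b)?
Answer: -13 + 4*√37 ≈ 11.331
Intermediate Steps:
H(b) = -12 + 4*√(10 + b)
R(5) + H(27) = -5/5 + (-12 + 4*√(10 + 27)) = -5*⅕ + (-12 + 4*√37) = -1 + (-12 + 4*√37) = -13 + 4*√37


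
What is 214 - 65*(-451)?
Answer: 29529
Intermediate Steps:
214 - 65*(-451) = 214 + 29315 = 29529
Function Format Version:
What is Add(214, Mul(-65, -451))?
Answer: 29529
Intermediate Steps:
Add(214, Mul(-65, -451)) = Add(214, 29315) = 29529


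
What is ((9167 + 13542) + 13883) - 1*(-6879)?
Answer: 43471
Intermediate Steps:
((9167 + 13542) + 13883) - 1*(-6879) = (22709 + 13883) + 6879 = 36592 + 6879 = 43471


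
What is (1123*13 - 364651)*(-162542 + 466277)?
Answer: -106323044220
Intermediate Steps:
(1123*13 - 364651)*(-162542 + 466277) = (14599 - 364651)*303735 = -350052*303735 = -106323044220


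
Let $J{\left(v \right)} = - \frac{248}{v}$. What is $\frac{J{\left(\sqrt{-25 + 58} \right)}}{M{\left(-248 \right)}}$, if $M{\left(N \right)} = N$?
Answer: $\frac{\sqrt{33}}{33} \approx 0.17408$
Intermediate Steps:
$\frac{J{\left(\sqrt{-25 + 58} \right)}}{M{\left(-248 \right)}} = \frac{\left(-248\right) \frac{1}{\sqrt{-25 + 58}}}{-248} = - \frac{248}{\sqrt{33}} \left(- \frac{1}{248}\right) = - 248 \frac{\sqrt{33}}{33} \left(- \frac{1}{248}\right) = - \frac{248 \sqrt{33}}{33} \left(- \frac{1}{248}\right) = \frac{\sqrt{33}}{33}$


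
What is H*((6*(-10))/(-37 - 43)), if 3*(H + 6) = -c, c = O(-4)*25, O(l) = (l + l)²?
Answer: -809/2 ≈ -404.50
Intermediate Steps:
O(l) = 4*l² (O(l) = (2*l)² = 4*l²)
c = 1600 (c = (4*(-4)²)*25 = (4*16)*25 = 64*25 = 1600)
H = -1618/3 (H = -6 + (-1*1600)/3 = -6 + (⅓)*(-1600) = -6 - 1600/3 = -1618/3 ≈ -539.33)
H*((6*(-10))/(-37 - 43)) = -1618*6*(-10)/(3*(-37 - 43)) = -(-32360)/(-80) = -(-32360)*(-1)/80 = -1618/3*¾ = -809/2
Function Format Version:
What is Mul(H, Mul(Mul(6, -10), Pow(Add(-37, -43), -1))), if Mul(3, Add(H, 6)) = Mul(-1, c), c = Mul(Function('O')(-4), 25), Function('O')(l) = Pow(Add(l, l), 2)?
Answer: Rational(-809, 2) ≈ -404.50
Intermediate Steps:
Function('O')(l) = Mul(4, Pow(l, 2)) (Function('O')(l) = Pow(Mul(2, l), 2) = Mul(4, Pow(l, 2)))
c = 1600 (c = Mul(Mul(4, Pow(-4, 2)), 25) = Mul(Mul(4, 16), 25) = Mul(64, 25) = 1600)
H = Rational(-1618, 3) (H = Add(-6, Mul(Rational(1, 3), Mul(-1, 1600))) = Add(-6, Mul(Rational(1, 3), -1600)) = Add(-6, Rational(-1600, 3)) = Rational(-1618, 3) ≈ -539.33)
Mul(H, Mul(Mul(6, -10), Pow(Add(-37, -43), -1))) = Mul(Rational(-1618, 3), Mul(Mul(6, -10), Pow(Add(-37, -43), -1))) = Mul(Rational(-1618, 3), Mul(-60, Pow(-80, -1))) = Mul(Rational(-1618, 3), Mul(-60, Rational(-1, 80))) = Mul(Rational(-1618, 3), Rational(3, 4)) = Rational(-809, 2)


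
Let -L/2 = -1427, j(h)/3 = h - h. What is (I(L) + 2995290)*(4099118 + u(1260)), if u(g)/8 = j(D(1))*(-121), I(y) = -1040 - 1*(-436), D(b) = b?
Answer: 12275571286948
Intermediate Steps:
j(h) = 0 (j(h) = 3*(h - h) = 3*0 = 0)
L = 2854 (L = -2*(-1427) = 2854)
I(y) = -604 (I(y) = -1040 + 436 = -604)
u(g) = 0 (u(g) = 8*(0*(-121)) = 8*0 = 0)
(I(L) + 2995290)*(4099118 + u(1260)) = (-604 + 2995290)*(4099118 + 0) = 2994686*4099118 = 12275571286948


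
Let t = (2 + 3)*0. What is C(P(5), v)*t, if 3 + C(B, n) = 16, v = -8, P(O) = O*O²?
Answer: 0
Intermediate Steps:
P(O) = O³
C(B, n) = 13 (C(B, n) = -3 + 16 = 13)
t = 0 (t = 5*0 = 0)
C(P(5), v)*t = 13*0 = 0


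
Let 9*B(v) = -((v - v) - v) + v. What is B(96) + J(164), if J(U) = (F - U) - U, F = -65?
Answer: -1115/3 ≈ -371.67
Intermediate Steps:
B(v) = 2*v/9 (B(v) = (-((v - v) - v) + v)/9 = (-(0 - v) + v)/9 = (-(-1)*v + v)/9 = (v + v)/9 = (2*v)/9 = 2*v/9)
J(U) = -65 - 2*U (J(U) = (-65 - U) - U = -65 - 2*U)
B(96) + J(164) = (2/9)*96 + (-65 - 2*164) = 64/3 + (-65 - 328) = 64/3 - 393 = -1115/3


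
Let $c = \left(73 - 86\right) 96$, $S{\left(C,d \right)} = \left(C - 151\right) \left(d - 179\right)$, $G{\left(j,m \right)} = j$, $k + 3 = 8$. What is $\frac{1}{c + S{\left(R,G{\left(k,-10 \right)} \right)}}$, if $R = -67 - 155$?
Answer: $\frac{1}{63654} \approx 1.571 \cdot 10^{-5}$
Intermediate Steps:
$k = 5$ ($k = -3 + 8 = 5$)
$R = -222$
$S{\left(C,d \right)} = \left(-179 + d\right) \left(-151 + C\right)$ ($S{\left(C,d \right)} = \left(-151 + C\right) \left(-179 + d\right) = \left(-179 + d\right) \left(-151 + C\right)$)
$c = -1248$ ($c = \left(-13\right) 96 = -1248$)
$\frac{1}{c + S{\left(R,G{\left(k,-10 \right)} \right)}} = \frac{1}{-1248 - -64902} = \frac{1}{-1248 + \left(27029 + 39738 - 755 - 1110\right)} = \frac{1}{-1248 + 64902} = \frac{1}{63654}$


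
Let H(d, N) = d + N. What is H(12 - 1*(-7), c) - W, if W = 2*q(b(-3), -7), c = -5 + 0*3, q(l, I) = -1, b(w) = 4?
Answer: 16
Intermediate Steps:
c = -5 (c = -5 + 0 = -5)
H(d, N) = N + d
W = -2 (W = 2*(-1) = -2)
H(12 - 1*(-7), c) - W = (-5 + (12 - 1*(-7))) - 1*(-2) = (-5 + (12 + 7)) + 2 = (-5 + 19) + 2 = 14 + 2 = 16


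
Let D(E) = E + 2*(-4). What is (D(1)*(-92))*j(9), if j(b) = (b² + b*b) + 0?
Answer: 104328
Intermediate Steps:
j(b) = 2*b² (j(b) = (b² + b²) + 0 = 2*b² + 0 = 2*b²)
D(E) = -8 + E (D(E) = E - 8 = -8 + E)
(D(1)*(-92))*j(9) = ((-8 + 1)*(-92))*(2*9²) = (-7*(-92))*(2*81) = 644*162 = 104328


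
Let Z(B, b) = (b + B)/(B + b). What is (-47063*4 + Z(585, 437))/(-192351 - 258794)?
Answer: 188251/451145 ≈ 0.41727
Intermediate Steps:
Z(B, b) = 1 (Z(B, b) = (B + b)/(B + b) = 1)
(-47063*4 + Z(585, 437))/(-192351 - 258794) = (-47063*4 + 1)/(-192351 - 258794) = (-188252 + 1)/(-451145) = -188251*(-1/451145) = 188251/451145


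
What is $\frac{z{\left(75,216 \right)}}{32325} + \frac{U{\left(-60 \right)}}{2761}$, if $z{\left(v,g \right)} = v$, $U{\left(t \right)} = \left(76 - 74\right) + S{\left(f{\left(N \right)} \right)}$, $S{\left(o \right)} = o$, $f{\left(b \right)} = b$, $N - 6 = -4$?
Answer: $\frac{4485}{1189991} \approx 0.0037689$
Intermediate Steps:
$N = 2$ ($N = 6 - 4 = 2$)
$U{\left(t \right)} = 4$ ($U{\left(t \right)} = \left(76 - 74\right) + 2 = 2 + 2 = 4$)
$\frac{z{\left(75,216 \right)}}{32325} + \frac{U{\left(-60 \right)}}{2761} = \frac{75}{32325} + \frac{4}{2761} = 75 \cdot \frac{1}{32325} + 4 \cdot \frac{1}{2761} = \frac{1}{431} + \frac{4}{2761} = \frac{4485}{1189991}$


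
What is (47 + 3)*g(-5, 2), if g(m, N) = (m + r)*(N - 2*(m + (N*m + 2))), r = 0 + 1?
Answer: -5600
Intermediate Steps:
r = 1
g(m, N) = (1 + m)*(-4 + N - 2*m - 2*N*m) (g(m, N) = (m + 1)*(N - 2*(m + (N*m + 2))) = (1 + m)*(N - 2*(m + (2 + N*m))) = (1 + m)*(N - 2*(2 + m + N*m)) = (1 + m)*(N + (-4 - 2*m - 2*N*m)) = (1 + m)*(-4 + N - 2*m - 2*N*m))
(47 + 3)*g(-5, 2) = (47 + 3)*(-4 + 2 - 6*(-5) - 2*(-5)**2 - 1*2*(-5) - 2*2*(-5)**2) = 50*(-4 + 2 + 30 - 2*25 + 10 - 2*2*25) = 50*(-4 + 2 + 30 - 50 + 10 - 100) = 50*(-112) = -5600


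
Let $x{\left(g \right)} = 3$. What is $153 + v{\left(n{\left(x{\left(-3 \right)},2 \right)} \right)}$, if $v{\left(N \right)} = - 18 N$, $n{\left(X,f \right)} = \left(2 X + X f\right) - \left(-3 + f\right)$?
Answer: $-81$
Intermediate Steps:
$n{\left(X,f \right)} = 3 - f + 2 X + X f$
$153 + v{\left(n{\left(x{\left(-3 \right)},2 \right)} \right)} = 153 - 18 \left(3 - 2 + 2 \cdot 3 + 3 \cdot 2\right) = 153 - 18 \left(3 - 2 + 6 + 6\right) = 153 - 234 = -81$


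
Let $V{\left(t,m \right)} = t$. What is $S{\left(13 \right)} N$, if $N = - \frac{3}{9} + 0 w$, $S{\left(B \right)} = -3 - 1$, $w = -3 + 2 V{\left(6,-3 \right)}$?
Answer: $\frac{4}{3} \approx 1.3333$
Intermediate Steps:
$w = 9$ ($w = -3 + 2 \cdot 6 = -3 + 12 = 9$)
$S{\left(B \right)} = -4$ ($S{\left(B \right)} = -3 - 1 = -4$)
$N = - \frac{1}{3}$ ($N = - \frac{3}{9} + 0 \cdot 9 = \left(-3\right) \frac{1}{9} + 0 = - \frac{1}{3} + 0 = - \frac{1}{3} \approx -0.33333$)
$S{\left(13 \right)} N = \left(-4\right) \left(- \frac{1}{3}\right) = \frac{4}{3}$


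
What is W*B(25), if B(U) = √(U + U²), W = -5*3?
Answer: -75*√26 ≈ -382.43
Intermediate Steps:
W = -15
W*B(25) = -15*5*√(1 + 25) = -15*5*√26 = -75*√26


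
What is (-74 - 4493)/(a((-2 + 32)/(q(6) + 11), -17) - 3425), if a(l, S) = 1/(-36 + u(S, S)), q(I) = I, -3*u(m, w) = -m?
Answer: 570875/428128 ≈ 1.3334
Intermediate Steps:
u(m, w) = m/3 (u(m, w) = -(-1)*m/3 = m/3)
a(l, S) = 1/(-36 + S/3)
(-74 - 4493)/(a((-2 + 32)/(q(6) + 11), -17) - 3425) = (-74 - 4493)/(3/(-108 - 17) - 3425) = -4567/(3/(-125) - 3425) = -4567/(3*(-1/125) - 3425) = -4567/(-3/125 - 3425) = -4567/(-428128/125) = -4567*(-125/428128) = 570875/428128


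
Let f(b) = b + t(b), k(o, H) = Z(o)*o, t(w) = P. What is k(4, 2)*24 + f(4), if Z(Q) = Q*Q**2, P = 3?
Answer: 6151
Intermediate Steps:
t(w) = 3
Z(Q) = Q**3
k(o, H) = o**4 (k(o, H) = o**3*o = o**4)
f(b) = 3 + b (f(b) = b + 3 = 3 + b)
k(4, 2)*24 + f(4) = 4**4*24 + (3 + 4) = 256*24 + 7 = 6144 + 7 = 6151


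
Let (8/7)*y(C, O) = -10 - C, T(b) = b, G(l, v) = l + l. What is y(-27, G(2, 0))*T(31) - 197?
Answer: 2113/8 ≈ 264.13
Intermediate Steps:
G(l, v) = 2*l
y(C, O) = -35/4 - 7*C/8 (y(C, O) = 7*(-10 - C)/8 = -35/4 - 7*C/8)
y(-27, G(2, 0))*T(31) - 197 = (-35/4 - 7/8*(-27))*31 - 197 = (-35/4 + 189/8)*31 - 197 = (119/8)*31 - 197 = 3689/8 - 197 = 2113/8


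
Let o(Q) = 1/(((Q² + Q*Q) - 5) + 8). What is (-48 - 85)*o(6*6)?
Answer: -133/2595 ≈ -0.051252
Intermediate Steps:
o(Q) = 1/(3 + 2*Q²) (o(Q) = 1/(((Q² + Q²) - 5) + 8) = 1/((2*Q² - 5) + 8) = 1/((-5 + 2*Q²) + 8) = 1/(3 + 2*Q²))
(-48 - 85)*o(6*6) = (-48 - 85)/(3 + 2*(6*6)²) = -133/(3 + 2*36²) = -133/(3 + 2*1296) = -133/(3 + 2592) = -133/2595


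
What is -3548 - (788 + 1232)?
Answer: -5568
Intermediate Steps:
-3548 - (788 + 1232) = -3548 - 1*2020 = -3548 - 2020 = -5568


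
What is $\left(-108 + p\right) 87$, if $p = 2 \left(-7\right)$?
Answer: $-10614$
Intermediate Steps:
$p = -14$
$\left(-108 + p\right) 87 = \left(-108 - 14\right) 87 = \left(-122\right) 87 = -10614$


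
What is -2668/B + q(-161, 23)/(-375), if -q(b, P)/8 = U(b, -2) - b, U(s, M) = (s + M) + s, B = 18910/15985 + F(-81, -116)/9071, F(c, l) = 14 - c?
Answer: -29059618742548/12978838875 ≈ -2239.0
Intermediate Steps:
B = 34610237/28999987 (B = 18910/15985 + (14 - 1*(-81))/9071 = 18910*(1/15985) + (14 + 81)*(1/9071) = 3782/3197 + 95*(1/9071) = 3782/3197 + 95/9071 = 34610237/28999987 ≈ 1.1935)
U(s, M) = M + 2*s (U(s, M) = (M + s) + s = M + 2*s)
q(b, P) = 16 - 8*b (q(b, P) = -8*((-2 + 2*b) - b) = -8*(-2 + b) = 16 - 8*b)
-2668/B + q(-161, 23)/(-375) = -2668/34610237/28999987 + (16 - 8*(-161))/(-375) = -2668*28999987/34610237 + (16 + 1288)*(-1/375) = -77371965316/34610237 + 1304*(-1/375) = -77371965316/34610237 - 1304/375 = -29059618742548/12978838875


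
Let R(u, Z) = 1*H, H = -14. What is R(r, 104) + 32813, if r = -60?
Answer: 32799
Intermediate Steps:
R(u, Z) = -14 (R(u, Z) = 1*(-14) = -14)
R(r, 104) + 32813 = -14 + 32813 = 32799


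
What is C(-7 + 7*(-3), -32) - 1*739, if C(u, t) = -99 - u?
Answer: -810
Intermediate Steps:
C(-7 + 7*(-3), -32) - 1*739 = (-99 - (-7 + 7*(-3))) - 1*739 = (-99 - (-7 - 21)) - 739 = (-99 - 1*(-28)) - 739 = (-99 + 28) - 739 = -71 - 739 = -810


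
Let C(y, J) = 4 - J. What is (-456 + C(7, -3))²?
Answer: 201601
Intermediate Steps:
(-456 + C(7, -3))² = (-456 + (4 - 1*(-3)))² = (-456 + (4 + 3))² = (-456 + 7)² = (-449)² = 201601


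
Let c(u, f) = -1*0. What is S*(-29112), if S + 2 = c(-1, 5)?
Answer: 58224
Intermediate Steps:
c(u, f) = 0
S = -2 (S = -2 + 0 = -2)
S*(-29112) = -2*(-29112) = 58224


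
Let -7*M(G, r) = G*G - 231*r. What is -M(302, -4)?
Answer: 92128/7 ≈ 13161.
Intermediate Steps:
M(G, r) = 33*r - G²/7 (M(G, r) = -(G*G - 231*r)/7 = -(G² - 231*r)/7 = 33*r - G²/7)
-M(302, -4) = -(33*(-4) - ⅐*302²) = -(-132 - ⅐*91204) = -(-132 - 91204/7) = -1*(-92128/7) = 92128/7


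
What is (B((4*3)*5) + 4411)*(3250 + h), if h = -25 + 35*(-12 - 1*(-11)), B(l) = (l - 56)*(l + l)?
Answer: 15602290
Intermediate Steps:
B(l) = 2*l*(-56 + l) (B(l) = (-56 + l)*(2*l) = 2*l*(-56 + l))
h = -60 (h = -25 + 35*(-12 + 11) = -25 + 35*(-1) = -25 - 35 = -60)
(B((4*3)*5) + 4411)*(3250 + h) = (2*((4*3)*5)*(-56 + (4*3)*5) + 4411)*(3250 - 60) = (2*(12*5)*(-56 + 12*5) + 4411)*3190 = (2*60*(-56 + 60) + 4411)*3190 = (2*60*4 + 4411)*3190 = (480 + 4411)*3190 = 4891*3190 = 15602290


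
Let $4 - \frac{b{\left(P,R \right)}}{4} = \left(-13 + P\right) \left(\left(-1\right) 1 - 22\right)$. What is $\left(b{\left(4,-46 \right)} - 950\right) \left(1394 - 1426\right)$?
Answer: $56384$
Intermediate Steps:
$b{\left(P,R \right)} = -1180 + 92 P$ ($b{\left(P,R \right)} = 16 - 4 \left(-13 + P\right) \left(\left(-1\right) 1 - 22\right) = 16 - 4 \left(-13 + P\right) \left(-1 - 22\right) = 16 - 4 \left(-13 + P\right) \left(-23\right) = 16 - 4 \left(299 - 23 P\right) = 16 + \left(-1196 + 92 P\right) = -1180 + 92 P$)
$\left(b{\left(4,-46 \right)} - 950\right) \left(1394 - 1426\right) = \left(\left(-1180 + 92 \cdot 4\right) - 950\right) \left(1394 - 1426\right) = \left(\left(-1180 + 368\right) - 950\right) \left(-32\right) = \left(-812 - 950\right) \left(-32\right) = \left(-1762\right) \left(-32\right) = 56384$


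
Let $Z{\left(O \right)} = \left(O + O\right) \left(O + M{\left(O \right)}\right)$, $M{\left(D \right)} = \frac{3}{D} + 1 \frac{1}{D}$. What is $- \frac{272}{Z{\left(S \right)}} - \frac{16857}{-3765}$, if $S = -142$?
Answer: $\frac{14144164}{3163855} \approx 4.4706$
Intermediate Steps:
$M{\left(D \right)} = \frac{4}{D}$ ($M{\left(D \right)} = \frac{3}{D} + \frac{1}{D} = \frac{4}{D}$)
$Z{\left(O \right)} = 2 O \left(O + \frac{4}{O}\right)$ ($Z{\left(O \right)} = \left(O + O\right) \left(O + \frac{4}{O}\right) = 2 O \left(O + \frac{4}{O}\right)$)
$- \frac{272}{Z{\left(S \right)}} - \frac{16857}{-3765} = - \frac{272}{8 + 2 \left(-142\right)^{2}} - \frac{16857}{-3765} = - \frac{272}{8 + 2 \cdot 20164} - - \frac{5619}{1255} = - \frac{272}{8 + 40328} + \frac{5619}{1255} = - \frac{272}{40336} + \frac{5619}{1255} = \left(-272\right) \frac{1}{40336} + \frac{5619}{1255} = - \frac{17}{2521} + \frac{5619}{1255} = \frac{14144164}{3163855}$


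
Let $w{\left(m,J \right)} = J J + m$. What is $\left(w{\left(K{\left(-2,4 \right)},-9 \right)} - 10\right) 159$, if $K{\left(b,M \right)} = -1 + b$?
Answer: $10812$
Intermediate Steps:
$w{\left(m,J \right)} = m + J^{2}$ ($w{\left(m,J \right)} = J^{2} + m = m + J^{2}$)
$\left(w{\left(K{\left(-2,4 \right)},-9 \right)} - 10\right) 159 = \left(\left(\left(-1 - 2\right) + \left(-9\right)^{2}\right) - 10\right) 159 = \left(\left(-3 + 81\right) - 10\right) 159 = \left(78 - 10\right) 159 = 68 \cdot 159 = 10812$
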